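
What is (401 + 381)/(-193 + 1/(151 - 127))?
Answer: -18768/4631 ≈ -4.0527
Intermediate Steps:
(401 + 381)/(-193 + 1/(151 - 127)) = 782/(-193 + 1/24) = 782/(-4631/24) = 782*(-24/4631) = -18768/4631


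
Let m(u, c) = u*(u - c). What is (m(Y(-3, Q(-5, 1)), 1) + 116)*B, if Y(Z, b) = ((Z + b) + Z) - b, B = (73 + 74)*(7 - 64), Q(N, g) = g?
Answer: -1323882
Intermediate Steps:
B = -8379 (B = 147*(-57) = -8379)
Y(Z, b) = 2*Z (Y(Z, b) = (b + 2*Z) - b = 2*Z)
(m(Y(-3, Q(-5, 1)), 1) + 116)*B = ((2*(-3))*(2*(-3) - 1*1) + 116)*(-8379) = (-6*(-6 - 1) + 116)*(-8379) = (-6*(-7) + 116)*(-8379) = (42 + 116)*(-8379) = 158*(-8379) = -1323882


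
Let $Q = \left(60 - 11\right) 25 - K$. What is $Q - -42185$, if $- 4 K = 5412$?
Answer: $44763$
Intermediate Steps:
$K = -1353$ ($K = \left(- \frac{1}{4}\right) 5412 = -1353$)
$Q = 2578$ ($Q = \left(60 - 11\right) 25 - -1353 = 49 \cdot 25 + 1353 = 1225 + 1353 = 2578$)
$Q - -42185 = 2578 - -42185 = 2578 + 42185 = 44763$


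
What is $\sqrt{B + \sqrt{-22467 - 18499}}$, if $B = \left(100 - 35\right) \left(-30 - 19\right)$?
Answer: $\sqrt{-3185 + i \sqrt{40966}} \approx 1.7923 + 56.464 i$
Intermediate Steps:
$B = -3185$ ($B = 65 \left(-30 - 19\right) = 65 \left(-49\right) = -3185$)
$\sqrt{B + \sqrt{-22467 - 18499}} = \sqrt{-3185 + \sqrt{-22467 - 18499}} = \sqrt{-3185 + \sqrt{-40966}} = \sqrt{-3185 + i \sqrt{40966}}$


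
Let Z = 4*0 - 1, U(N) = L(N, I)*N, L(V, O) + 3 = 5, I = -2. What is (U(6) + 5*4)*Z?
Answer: -32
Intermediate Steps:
L(V, O) = 2 (L(V, O) = -3 + 5 = 2)
U(N) = 2*N
Z = -1 (Z = 0 - 1 = -1)
(U(6) + 5*4)*Z = (2*6 + 5*4)*(-1) = (12 + 20)*(-1) = 32*(-1) = -32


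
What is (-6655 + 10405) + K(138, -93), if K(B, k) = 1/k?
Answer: 348749/93 ≈ 3750.0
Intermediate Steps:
(-6655 + 10405) + K(138, -93) = (-6655 + 10405) + 1/(-93) = 3750 - 1/93 = 348749/93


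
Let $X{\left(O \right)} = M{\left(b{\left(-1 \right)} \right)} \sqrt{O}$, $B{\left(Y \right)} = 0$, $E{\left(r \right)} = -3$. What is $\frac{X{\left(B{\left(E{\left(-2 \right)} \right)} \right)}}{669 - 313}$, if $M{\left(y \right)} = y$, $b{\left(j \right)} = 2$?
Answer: $0$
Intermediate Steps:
$X{\left(O \right)} = 2 \sqrt{O}$
$\frac{X{\left(B{\left(E{\left(-2 \right)} \right)} \right)}}{669 - 313} = \frac{2 \sqrt{0}}{669 - 313} = \frac{2 \cdot 0}{356} = 0 \cdot \frac{1}{356} = 0$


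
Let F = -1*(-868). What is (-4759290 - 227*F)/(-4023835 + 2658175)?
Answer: 2478163/682830 ≈ 3.6293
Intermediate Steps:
F = 868
(-4759290 - 227*F)/(-4023835 + 2658175) = (-4759290 - 227*868)/(-4023835 + 2658175) = (-4759290 - 197036)/(-1365660) = -4956326*(-1/1365660) = 2478163/682830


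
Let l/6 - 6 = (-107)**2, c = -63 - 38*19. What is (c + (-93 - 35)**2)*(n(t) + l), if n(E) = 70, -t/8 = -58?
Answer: 1073211200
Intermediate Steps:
t = 464 (t = -8*(-58) = 464)
c = -785 (c = -63 - 722 = -785)
l = 68730 (l = 36 + 6*(-107)**2 = 36 + 6*11449 = 36 + 68694 = 68730)
(c + (-93 - 35)**2)*(n(t) + l) = (-785 + (-93 - 35)**2)*(70 + 68730) = (-785 + (-128)**2)*68800 = (-785 + 16384)*68800 = 15599*68800 = 1073211200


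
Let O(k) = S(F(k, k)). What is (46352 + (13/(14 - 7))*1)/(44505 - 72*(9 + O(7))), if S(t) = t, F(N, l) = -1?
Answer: 36053/34167 ≈ 1.0552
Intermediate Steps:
O(k) = -1
(46352 + (13/(14 - 7))*1)/(44505 - 72*(9 + O(7))) = (46352 + (13/(14 - 7))*1)/(44505 - 72*(9 - 1)) = (46352 + (13/7)*1)/(44505 - 72*8) = (46352 + ((1/7)*13)*1)/(44505 - 576) = (46352 + (13/7)*1)/43929 = (46352 + 13/7)*(1/43929) = (324477/7)*(1/43929) = 36053/34167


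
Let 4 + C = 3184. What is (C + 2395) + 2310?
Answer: 7885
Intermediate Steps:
C = 3180 (C = -4 + 3184 = 3180)
(C + 2395) + 2310 = (3180 + 2395) + 2310 = 5575 + 2310 = 7885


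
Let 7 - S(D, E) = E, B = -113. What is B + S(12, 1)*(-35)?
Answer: -323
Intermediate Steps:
S(D, E) = 7 - E
B + S(12, 1)*(-35) = -113 + (7 - 1*1)*(-35) = -113 + (7 - 1)*(-35) = -113 + 6*(-35) = -113 - 210 = -323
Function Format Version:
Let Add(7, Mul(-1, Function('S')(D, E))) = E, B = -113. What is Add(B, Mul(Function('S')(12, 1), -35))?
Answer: -323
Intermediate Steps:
Function('S')(D, E) = Add(7, Mul(-1, E))
Add(B, Mul(Function('S')(12, 1), -35)) = Add(-113, Mul(Add(7, Mul(-1, 1)), -35)) = Add(-113, Mul(Add(7, -1), -35)) = Add(-113, Mul(6, -35)) = Add(-113, -210) = -323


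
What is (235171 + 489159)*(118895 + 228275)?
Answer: 251465646100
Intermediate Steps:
(235171 + 489159)*(118895 + 228275) = 724330*347170 = 251465646100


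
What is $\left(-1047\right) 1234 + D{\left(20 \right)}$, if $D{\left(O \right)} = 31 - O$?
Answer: $-1291987$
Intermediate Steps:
$\left(-1047\right) 1234 + D{\left(20 \right)} = \left(-1047\right) 1234 + \left(31 - 20\right) = -1291998 + \left(31 - 20\right) = -1291998 + 11 = -1291987$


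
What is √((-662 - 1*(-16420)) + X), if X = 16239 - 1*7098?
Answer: √24899 ≈ 157.79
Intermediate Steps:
X = 9141 (X = 16239 - 7098 = 9141)
√((-662 - 1*(-16420)) + X) = √((-662 - 1*(-16420)) + 9141) = √((-662 + 16420) + 9141) = √(15758 + 9141) = √24899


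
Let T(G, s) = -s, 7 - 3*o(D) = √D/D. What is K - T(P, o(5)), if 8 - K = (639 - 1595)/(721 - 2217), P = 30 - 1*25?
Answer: 10877/1122 - √5/15 ≈ 9.5452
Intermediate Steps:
P = 5 (P = 30 - 25 = 5)
o(D) = 7/3 - 1/(3*√D) (o(D) = 7/3 - √D/(3*D) = 7/3 - 1/(3*√D))
K = 2753/374 (K = 8 - (639 - 1595)/(721 - 2217) = 8 - (-956)/(-1496) = 8 - (-956)*(-1)/1496 = 8 - 1*239/374 = 8 - 239/374 = 2753/374 ≈ 7.3610)
K - T(P, o(5)) = 2753/374 - (-1)*(7/3 - √5/15) = 2753/374 - (-7/3 + √5/15) = 2753/374 + (7/3 - √5/15) = 10877/1122 - √5/15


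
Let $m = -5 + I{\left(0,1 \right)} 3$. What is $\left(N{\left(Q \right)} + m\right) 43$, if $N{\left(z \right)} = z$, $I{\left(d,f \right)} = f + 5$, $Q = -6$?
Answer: $301$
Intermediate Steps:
$I{\left(d,f \right)} = 5 + f$
$m = 13$ ($m = -5 + \left(5 + 1\right) 3 = -5 + 6 \cdot 3 = -5 + 18 = 13$)
$\left(N{\left(Q \right)} + m\right) 43 = \left(-6 + 13\right) 43 = 7 \cdot 43 = 301$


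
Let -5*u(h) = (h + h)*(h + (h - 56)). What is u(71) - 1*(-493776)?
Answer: 2456668/5 ≈ 4.9133e+5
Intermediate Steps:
u(h) = -2*h*(-56 + 2*h)/5 (u(h) = -(h + h)*(h + (h - 56))/5 = -2*h*(h + (-56 + h))/5 = -2*h*(-56 + 2*h)/5)
u(71) - 1*(-493776) = (4/5)*71*(28 - 1*71) - 1*(-493776) = (4/5)*71*(28 - 71) + 493776 = (4/5)*71*(-43) + 493776 = -12212/5 + 493776 = 2456668/5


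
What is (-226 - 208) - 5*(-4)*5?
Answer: -334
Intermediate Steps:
(-226 - 208) - 5*(-4)*5 = -434 + 20*5 = -434 + 100 = -334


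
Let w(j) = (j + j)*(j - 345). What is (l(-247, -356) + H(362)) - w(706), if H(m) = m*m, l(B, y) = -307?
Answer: -378995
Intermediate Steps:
w(j) = 2*j*(-345 + j) (w(j) = (2*j)*(-345 + j) = 2*j*(-345 + j))
H(m) = m²
(l(-247, -356) + H(362)) - w(706) = (-307 + 362²) - 2*706*(-345 + 706) = (-307 + 131044) - 2*706*361 = 130737 - 1*509732 = 130737 - 509732 = -378995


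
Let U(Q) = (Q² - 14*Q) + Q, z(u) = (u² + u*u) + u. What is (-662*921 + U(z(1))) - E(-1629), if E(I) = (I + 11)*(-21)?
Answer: -643710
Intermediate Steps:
z(u) = u + 2*u² (z(u) = (u² + u²) + u = 2*u² + u = u + 2*u²)
U(Q) = Q² - 13*Q
E(I) = -231 - 21*I (E(I) = (11 + I)*(-21) = -231 - 21*I)
(-662*921 + U(z(1))) - E(-1629) = (-662*921 + (1*(1 + 2*1))*(-13 + 1*(1 + 2*1))) - (-231 - 21*(-1629)) = (-609702 + (1*(1 + 2))*(-13 + 1*(1 + 2))) - (-231 + 34209) = (-609702 + (1*3)*(-13 + 1*3)) - 1*33978 = (-609702 + 3*(-13 + 3)) - 33978 = (-609702 + 3*(-10)) - 33978 = (-609702 - 30) - 33978 = -609732 - 33978 = -643710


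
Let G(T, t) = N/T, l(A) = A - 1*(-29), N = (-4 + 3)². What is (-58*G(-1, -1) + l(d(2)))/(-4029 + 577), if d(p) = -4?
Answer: -83/3452 ≈ -0.024044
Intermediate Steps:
N = 1 (N = (-1)² = 1)
l(A) = 29 + A (l(A) = A + 29 = 29 + A)
G(T, t) = 1/T
(-58*G(-1, -1) + l(d(2)))/(-4029 + 577) = (-58/(-1) + (29 - 4))/(-4029 + 577) = (-58*(-1) + 25)/(-3452) = (58 + 25)*(-1/3452) = 83*(-1/3452) = -83/3452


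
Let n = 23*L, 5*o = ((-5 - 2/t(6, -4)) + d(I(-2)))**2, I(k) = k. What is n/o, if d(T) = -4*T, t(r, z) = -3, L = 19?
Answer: 19665/121 ≈ 162.52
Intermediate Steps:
o = 121/45 (o = ((-5 - 2/(-3)) - 4*(-2))**2/5 = ((-5 - 1/3*(-2)) + 8)**2/5 = ((-5 + 2/3) + 8)**2/5 = (-13/3 + 8)**2/5 = (11/3)**2/5 = (1/5)*(121/9) = 121/45 ≈ 2.6889)
n = 437 (n = 23*19 = 437)
n/o = 437/(121/45) = 437*(45/121) = 19665/121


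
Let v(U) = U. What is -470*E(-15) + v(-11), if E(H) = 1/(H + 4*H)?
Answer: -71/15 ≈ -4.7333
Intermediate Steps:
E(H) = 1/(5*H)
-470*E(-15) + v(-11) = -94/(-15) - 11 = -94*(-1)/15 - 11 = -470*(-1/75) - 11 = 94/15 - 11 = -71/15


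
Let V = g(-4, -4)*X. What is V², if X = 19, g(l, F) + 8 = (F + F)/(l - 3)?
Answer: 831744/49 ≈ 16974.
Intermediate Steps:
g(l, F) = -8 + 2*F/(-3 + l) (g(l, F) = -8 + (F + F)/(l - 3) = -8 + (2*F)/(-3 + l) = -8 + 2*F/(-3 + l))
V = -912/7 (V = (2*(12 - 4 - 4*(-4))/(-3 - 4))*19 = (2*(12 - 4 + 16)/(-7))*19 = (2*(-⅐)*24)*19 = -48/7*19 = -912/7 ≈ -130.29)
V² = (-912/7)² = 831744/49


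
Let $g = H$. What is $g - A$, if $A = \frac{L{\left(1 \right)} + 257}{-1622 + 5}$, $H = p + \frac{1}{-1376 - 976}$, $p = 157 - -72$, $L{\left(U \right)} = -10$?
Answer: $\frac{846947}{3696} \approx 229.15$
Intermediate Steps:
$p = 229$ ($p = 157 + 72 = 229$)
$H = \frac{538607}{2352}$ ($H = 229 + \frac{1}{-1376 - 976} = 229 + \frac{1}{-2352} = 229 - \frac{1}{2352} = \frac{538607}{2352} \approx 229.0$)
$g = \frac{538607}{2352} \approx 229.0$
$A = - \frac{247}{1617}$ ($A = \frac{-10 + 257}{-1622 + 5} = \frac{247}{-1617} = 247 \left(- \frac{1}{1617}\right) = - \frac{247}{1617} \approx -0.15275$)
$g - A = \frac{538607}{2352} - - \frac{247}{1617} = \frac{538607}{2352} + \frac{247}{1617} = \frac{846947}{3696}$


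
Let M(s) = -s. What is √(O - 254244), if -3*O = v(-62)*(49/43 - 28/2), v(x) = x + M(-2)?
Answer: 8*I*√7352699/43 ≈ 504.48*I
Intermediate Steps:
v(x) = 2 + x (v(x) = x - 1*(-2) = x + 2 = 2 + x)
O = -11060/43 (O = -(2 - 62)*(49/43 - 28/2)/3 = -(-20)*(49*(1/43) - 28*½) = -(-20)*(49/43 - 14) = -(-20)*(-553)/43 = -⅓*33180/43 = -11060/43 ≈ -257.21)
√(O - 254244) = √(-11060/43 - 254244) = √(-10943552/43) = 8*I*√7352699/43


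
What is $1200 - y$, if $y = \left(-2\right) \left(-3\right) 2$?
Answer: $1188$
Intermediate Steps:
$y = 12$ ($y = 6 \cdot 2 = 12$)
$1200 - y = 1200 - 12 = 1188$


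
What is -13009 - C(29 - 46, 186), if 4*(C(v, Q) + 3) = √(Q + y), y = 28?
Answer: -13006 - √214/4 ≈ -13010.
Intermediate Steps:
C(v, Q) = -3 + √(28 + Q)/4 (C(v, Q) = -3 + √(Q + 28)/4 = -3 + √(28 + Q)/4)
-13009 - C(29 - 46, 186) = -13009 - (-3 + √(28 + 186)/4) = -13009 - (-3 + √214/4) = -13009 + (3 - √214/4) = -13006 - √214/4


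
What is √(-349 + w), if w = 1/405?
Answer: 4*I*√44170/45 ≈ 18.681*I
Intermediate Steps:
w = 1/405 ≈ 0.0024691
√(-349 + w) = √(-349 + 1/405) = √(-141344/405) = 4*I*√44170/45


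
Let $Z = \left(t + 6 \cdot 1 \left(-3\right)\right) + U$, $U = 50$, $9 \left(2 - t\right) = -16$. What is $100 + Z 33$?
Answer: $\frac{3842}{3} \approx 1280.7$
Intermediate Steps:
$t = \frac{34}{9}$ ($t = 2 - - \frac{16}{9} = 2 + \frac{16}{9} = \frac{34}{9} \approx 3.7778$)
$Z = \frac{322}{9}$ ($Z = \left(\frac{34}{9} + 6 \cdot 1 \left(-3\right)\right) + 50 = \left(\frac{34}{9} + 6 \left(-3\right)\right) + 50 = \left(\frac{34}{9} - 18\right) + 50 = - \frac{128}{9} + 50 = \frac{322}{9} \approx 35.778$)
$100 + Z 33 = 100 + \frac{322}{9} \cdot 33 = 100 + \frac{3542}{3} = \frac{3842}{3}$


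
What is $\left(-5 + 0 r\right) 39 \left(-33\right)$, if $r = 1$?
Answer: $6435$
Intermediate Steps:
$\left(-5 + 0 r\right) 39 \left(-33\right) = \left(-5 + 0 \cdot 1\right) 39 \left(-33\right) = \left(-5 + 0\right) 39 \left(-33\right) = \left(-5\right) 39 \left(-33\right) = \left(-195\right) \left(-33\right) = 6435$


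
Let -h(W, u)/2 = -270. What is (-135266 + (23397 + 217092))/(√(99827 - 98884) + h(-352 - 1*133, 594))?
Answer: 56820420/290657 - 105223*√943/290657 ≈ 184.37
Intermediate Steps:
h(W, u) = 540 (h(W, u) = -2*(-270) = 540)
(-135266 + (23397 + 217092))/(√(99827 - 98884) + h(-352 - 1*133, 594)) = (-135266 + (23397 + 217092))/(√(99827 - 98884) + 540) = (-135266 + 240489)/(√943 + 540) = 105223/(540 + √943)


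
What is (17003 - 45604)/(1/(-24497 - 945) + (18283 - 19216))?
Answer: 19666666/641551 ≈ 30.655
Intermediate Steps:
(17003 - 45604)/(1/(-24497 - 945) + (18283 - 19216)) = -28601/(1/(-25442) - 933) = -28601/(-1/25442 - 933) = -28601/(-23737387/25442) = -28601*(-25442/23737387) = 19666666/641551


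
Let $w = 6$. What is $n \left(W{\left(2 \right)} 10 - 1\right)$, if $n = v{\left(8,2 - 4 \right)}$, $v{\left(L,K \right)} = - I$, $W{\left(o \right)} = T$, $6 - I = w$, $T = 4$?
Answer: $0$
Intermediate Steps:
$I = 0$ ($I = 6 - 6 = 0$)
$W{\left(o \right)} = 4$
$v{\left(L,K \right)} = 0$ ($v{\left(L,K \right)} = \left(-1\right) 0 = 0$)
$n = 0$
$n \left(W{\left(2 \right)} 10 - 1\right) = 0 \left(4 \cdot 10 - 1\right) = 0 \left(40 - 1\right) = 0 \cdot 39 = 0$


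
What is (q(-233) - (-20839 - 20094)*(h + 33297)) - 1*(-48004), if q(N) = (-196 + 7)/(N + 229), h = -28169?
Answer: 839809901/4 ≈ 2.0995e+8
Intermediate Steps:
q(N) = -189/(229 + N)
(q(-233) - (-20839 - 20094)*(h + 33297)) - 1*(-48004) = (-189/(229 - 233) - (-20839 - 20094)*(-28169 + 33297)) - 1*(-48004) = (-189/(-4) - (-40933)*5128) + 48004 = (-189*(-¼) - 1*(-209904424)) + 48004 = (189/4 + 209904424) + 48004 = 839617885/4 + 48004 = 839809901/4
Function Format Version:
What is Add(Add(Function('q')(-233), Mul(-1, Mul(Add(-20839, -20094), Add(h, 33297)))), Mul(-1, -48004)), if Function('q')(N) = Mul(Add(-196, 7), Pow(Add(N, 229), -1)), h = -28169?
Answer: Rational(839809901, 4) ≈ 2.0995e+8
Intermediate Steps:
Function('q')(N) = Mul(-189, Pow(Add(229, N), -1))
Add(Add(Function('q')(-233), Mul(-1, Mul(Add(-20839, -20094), Add(h, 33297)))), Mul(-1, -48004)) = Add(Add(Mul(-189, Pow(Add(229, -233), -1)), Mul(-1, Mul(Add(-20839, -20094), Add(-28169, 33297)))), Mul(-1, -48004)) = Add(Add(Mul(-189, Pow(-4, -1)), Mul(-1, Mul(-40933, 5128))), 48004) = Add(Add(Mul(-189, Rational(-1, 4)), Mul(-1, -209904424)), 48004) = Add(Add(Rational(189, 4), 209904424), 48004) = Add(Rational(839617885, 4), 48004) = Rational(839809901, 4)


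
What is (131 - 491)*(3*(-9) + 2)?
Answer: 9000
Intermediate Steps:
(131 - 491)*(3*(-9) + 2) = -360*(-27 + 2) = -360*(-25) = 9000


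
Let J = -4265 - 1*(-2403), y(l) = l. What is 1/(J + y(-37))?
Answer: -1/1899 ≈ -0.00052659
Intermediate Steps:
J = -1862 (J = -4265 + 2403 = -1862)
1/(J + y(-37)) = 1/(-1862 - 37) = 1/(-1899) = -1/1899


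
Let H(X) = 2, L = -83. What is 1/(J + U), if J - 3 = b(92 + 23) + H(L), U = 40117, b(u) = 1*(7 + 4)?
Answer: 1/40133 ≈ 2.4917e-5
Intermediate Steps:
b(u) = 11 (b(u) = 1*11 = 11)
J = 16 (J = 3 + (11 + 2) = 3 + 13 = 16)
1/(J + U) = 1/(16 + 40117) = 1/40133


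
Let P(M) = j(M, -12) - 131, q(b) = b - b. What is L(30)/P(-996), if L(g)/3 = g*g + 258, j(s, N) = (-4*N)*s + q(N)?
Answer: -3474/47939 ≈ -0.072467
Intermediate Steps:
q(b) = 0
j(s, N) = -4*N*s (j(s, N) = (-4*N)*s + 0 = -4*N*s + 0 = -4*N*s)
L(g) = 774 + 3*g**2 (L(g) = 3*(g*g + 258) = 3*(g**2 + 258) = 3*(258 + g**2) = 774 + 3*g**2)
P(M) = -131 + 48*M (P(M) = -4*(-12)*M - 131 = 48*M - 131 = -131 + 48*M)
L(30)/P(-996) = (774 + 3*30**2)/(-131 + 48*(-996)) = (774 + 3*900)/(-131 - 47808) = (774 + 2700)/(-47939) = 3474*(-1/47939) = -3474/47939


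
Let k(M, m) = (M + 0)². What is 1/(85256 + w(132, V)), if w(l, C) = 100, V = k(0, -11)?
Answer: 1/85356 ≈ 1.1716e-5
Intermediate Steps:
k(M, m) = M²
V = 0 (V = 0² = 0)
1/(85256 + w(132, V)) = 1/(85256 + 100) = 1/85356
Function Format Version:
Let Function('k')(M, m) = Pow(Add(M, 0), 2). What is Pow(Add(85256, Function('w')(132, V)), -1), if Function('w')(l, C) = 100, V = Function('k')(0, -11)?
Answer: Rational(1, 85356) ≈ 1.1716e-5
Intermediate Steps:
Function('k')(M, m) = Pow(M, 2)
V = 0 (V = Pow(0, 2) = 0)
Pow(Add(85256, Function('w')(132, V)), -1) = Pow(Add(85256, 100), -1) = Pow(85356, -1) = Rational(1, 85356)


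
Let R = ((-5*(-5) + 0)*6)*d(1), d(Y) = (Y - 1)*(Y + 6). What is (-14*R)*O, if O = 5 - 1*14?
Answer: 0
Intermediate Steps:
d(Y) = (-1 + Y)*(6 + Y)
R = 0 (R = ((-5*(-5) + 0)*6)*(-6 + 1² + 5*1) = ((25 + 0)*6)*(-6 + 1 + 5) = (25*6)*0 = 150*0 = 0)
O = -9 (O = 5 - 14 = -9)
(-14*R)*O = -14*0*(-9) = 0*(-9) = 0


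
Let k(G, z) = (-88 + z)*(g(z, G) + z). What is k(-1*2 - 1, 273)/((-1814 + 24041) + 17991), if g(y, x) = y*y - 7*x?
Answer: 4614085/13406 ≈ 344.18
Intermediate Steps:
g(y, x) = y² - 7*x
k(G, z) = (-88 + z)*(z + z² - 7*G) (k(G, z) = (-88 + z)*((z² - 7*G) + z) = (-88 + z)*(z + z² - 7*G))
k(-1*2 - 1, 273)/((-1814 + 24041) + 17991) = (-88*273 - 87*273² + 616*(-1*2 - 1) - 1*273*(-1*273² + 7*(-1*2 - 1)))/((-1814 + 24041) + 17991) = (-24024 - 87*74529 + 616*(-2 - 1) - 1*273*(-1*74529 + 7*(-2 - 1)))/(22227 + 17991) = (-24024 - 6484023 + 616*(-3) - 1*273*(-74529 + 7*(-3)))/40218 = (-24024 - 6484023 - 1848 - 1*273*(-74529 - 21))*(1/40218) = (-24024 - 6484023 - 1848 - 1*273*(-74550))*(1/40218) = (-24024 - 6484023 - 1848 + 20352150)*(1/40218) = 13842255*(1/40218) = 4614085/13406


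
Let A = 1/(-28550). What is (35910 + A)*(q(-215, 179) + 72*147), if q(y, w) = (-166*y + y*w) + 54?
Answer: 8040882803657/28550 ≈ 2.8164e+8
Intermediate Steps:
q(y, w) = 54 - 166*y + w*y (q(y, w) = (-166*y + w*y) + 54 = 54 - 166*y + w*y)
A = -1/28550 ≈ -3.5026e-5
(35910 + A)*(q(-215, 179) + 72*147) = (35910 - 1/28550)*((54 - 166*(-215) + 179*(-215)) + 72*147) = 1025230499*((54 + 35690 - 38485) + 10584)/28550 = 1025230499*(-2741 + 10584)/28550 = (1025230499/28550)*7843 = 8040882803657/28550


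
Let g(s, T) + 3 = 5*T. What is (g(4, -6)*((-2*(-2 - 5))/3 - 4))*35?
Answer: -770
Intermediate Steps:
g(s, T) = -3 + 5*T
(g(4, -6)*((-2*(-2 - 5))/3 - 4))*35 = ((-3 + 5*(-6))*((-2*(-2 - 5))/3 - 4))*35 = ((-3 - 30)*((-2*(-7))/3 - 4))*35 = -33*((⅓)*14 - 4)*35 = -33*(14/3 - 4)*35 = -33*⅔*35 = -22*35 = -770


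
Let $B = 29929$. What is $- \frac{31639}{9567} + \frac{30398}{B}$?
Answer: $- \frac{656105965}{286330743} \approx -2.2914$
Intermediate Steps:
$- \frac{31639}{9567} + \frac{30398}{B} = - \frac{31639}{9567} + \frac{30398}{29929} = - \frac{656105965}{286330743}$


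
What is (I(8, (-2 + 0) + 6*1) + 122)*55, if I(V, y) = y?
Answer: 6930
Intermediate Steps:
(I(8, (-2 + 0) + 6*1) + 122)*55 = (((-2 + 0) + 6*1) + 122)*55 = ((-2 + 6) + 122)*55 = (4 + 122)*55 = 126*55 = 6930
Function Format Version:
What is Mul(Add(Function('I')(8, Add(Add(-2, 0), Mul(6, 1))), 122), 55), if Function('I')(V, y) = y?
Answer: 6930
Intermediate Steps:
Mul(Add(Function('I')(8, Add(Add(-2, 0), Mul(6, 1))), 122), 55) = Mul(Add(Add(Add(-2, 0), Mul(6, 1)), 122), 55) = Mul(Add(Add(-2, 6), 122), 55) = Mul(Add(4, 122), 55) = Mul(126, 55) = 6930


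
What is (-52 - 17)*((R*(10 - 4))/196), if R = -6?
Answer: 621/49 ≈ 12.673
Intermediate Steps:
(-52 - 17)*((R*(10 - 4))/196) = (-52 - 17)*(-6*(10 - 4)/196) = -69*(-6*6)/196 = -(-2484)/196 = -69*(-9/49) = 621/49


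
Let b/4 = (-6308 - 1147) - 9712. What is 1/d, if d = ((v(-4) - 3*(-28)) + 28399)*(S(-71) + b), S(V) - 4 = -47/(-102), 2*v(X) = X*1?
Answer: -102/199471838561 ≈ -5.1135e-10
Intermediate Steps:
v(X) = X/2 (v(X) = (X*1)/2 = X/2)
b = -68668 (b = 4*((-6308 - 1147) - 9712) = 4*(-7455 - 9712) = 4*(-17167) = -68668)
S(V) = 455/102 (S(V) = 4 - 47/(-102) = 4 - 47*(-1/102) = 4 + 47/102 = 455/102)
d = -199471838561/102 (d = (((1/2)*(-4) - 3*(-28)) + 28399)*(455/102 - 68668) = ((-2 + 84) + 28399)*(-7003681/102) = (82 + 28399)*(-7003681/102) = 28481*(-7003681/102) = -199471838561/102 ≈ -1.9556e+9)
1/d = 1/(-199471838561/102) = -102/199471838561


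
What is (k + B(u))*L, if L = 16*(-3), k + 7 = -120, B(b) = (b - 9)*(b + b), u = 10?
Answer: 5136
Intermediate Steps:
B(b) = 2*b*(-9 + b) (B(b) = (-9 + b)*(2*b) = 2*b*(-9 + b))
k = -127 (k = -7 - 120 = -127)
L = -48
(k + B(u))*L = (-127 + 2*10*(-9 + 10))*(-48) = (-127 + 2*10*1)*(-48) = (-127 + 20)*(-48) = -107*(-48) = 5136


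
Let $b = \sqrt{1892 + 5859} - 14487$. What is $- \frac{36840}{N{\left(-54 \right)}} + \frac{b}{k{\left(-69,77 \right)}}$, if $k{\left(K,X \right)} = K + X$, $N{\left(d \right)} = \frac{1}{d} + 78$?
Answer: $- \frac{76919637}{33688} + \frac{\sqrt{7751}}{8} \approx -2272.3$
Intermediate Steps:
$N{\left(d \right)} = 78 + \frac{1}{d}$
$b = -14487 + \sqrt{7751}$ ($b = \sqrt{7751} - 14487 = -14487 + \sqrt{7751} \approx -14399.0$)
$- \frac{36840}{N{\left(-54 \right)}} + \frac{b}{k{\left(-69,77 \right)}} = - \frac{36840}{78 + \frac{1}{-54}} + \frac{-14487 + \sqrt{7751}}{-69 + 77} = - \frac{36840}{78 - \frac{1}{54}} + \frac{-14487 + \sqrt{7751}}{8} = - \frac{36840}{\frac{4211}{54}} + \left(-14487 + \sqrt{7751}\right) \frac{1}{8} = \left(-36840\right) \frac{54}{4211} - \left(\frac{14487}{8} - \frac{\sqrt{7751}}{8}\right) = - \frac{1989360}{4211} - \left(\frac{14487}{8} - \frac{\sqrt{7751}}{8}\right) = - \frac{76919637}{33688} + \frac{\sqrt{7751}}{8}$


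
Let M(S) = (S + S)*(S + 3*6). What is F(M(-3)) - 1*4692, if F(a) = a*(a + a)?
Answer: 11508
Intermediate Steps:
M(S) = 2*S*(18 + S) (M(S) = (2*S)*(S + 18) = (2*S)*(18 + S) = 2*S*(18 + S))
F(a) = 2*a**2 (F(a) = a*(2*a) = 2*a**2)
F(M(-3)) - 1*4692 = 2*(2*(-3)*(18 - 3))**2 - 1*4692 = 2*(2*(-3)*15)**2 - 4692 = 2*(-90)**2 - 4692 = 2*8100 - 4692 = 16200 - 4692 = 11508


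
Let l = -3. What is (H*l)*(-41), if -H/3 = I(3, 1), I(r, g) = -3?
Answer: 1107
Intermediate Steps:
H = 9 (H = -3*(-3) = 9)
(H*l)*(-41) = (9*(-3))*(-41) = -27*(-41) = 1107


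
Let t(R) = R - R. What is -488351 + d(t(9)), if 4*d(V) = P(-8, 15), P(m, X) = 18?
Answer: -976693/2 ≈ -4.8835e+5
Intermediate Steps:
t(R) = 0
d(V) = 9/2 (d(V) = (1/4)*18 = 9/2)
-488351 + d(t(9)) = -488351 + 9/2 = -976693/2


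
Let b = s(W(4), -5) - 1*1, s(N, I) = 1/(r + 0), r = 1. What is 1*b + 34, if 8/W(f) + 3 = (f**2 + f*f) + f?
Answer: 34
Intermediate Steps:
W(f) = 8/(-3 + f + 2*f**2) (W(f) = 8/(-3 + ((f**2 + f*f) + f)) = 8/(-3 + ((f**2 + f**2) + f)) = 8/(-3 + (2*f**2 + f)) = 8/(-3 + (f + 2*f**2)) = 8/(-3 + f + 2*f**2))
s(N, I) = 1 (s(N, I) = 1/(1 + 0) = 1/1 = 1)
b = 0 (b = 1 - 1*1 = 1 - 1 = 0)
1*b + 34 = 1*0 + 34 = 0 + 34 = 34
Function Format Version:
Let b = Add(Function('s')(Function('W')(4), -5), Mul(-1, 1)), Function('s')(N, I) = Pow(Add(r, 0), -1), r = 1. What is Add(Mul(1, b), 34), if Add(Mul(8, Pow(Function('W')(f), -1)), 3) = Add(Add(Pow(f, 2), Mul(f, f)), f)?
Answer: 34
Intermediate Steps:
Function('W')(f) = Mul(8, Pow(Add(-3, f, Mul(2, Pow(f, 2))), -1)) (Function('W')(f) = Mul(8, Pow(Add(-3, Add(Add(Pow(f, 2), Mul(f, f)), f)), -1)) = Mul(8, Pow(Add(-3, Add(Add(Pow(f, 2), Pow(f, 2)), f)), -1)) = Mul(8, Pow(Add(-3, Add(Mul(2, Pow(f, 2)), f)), -1)) = Mul(8, Pow(Add(-3, Add(f, Mul(2, Pow(f, 2)))), -1)) = Mul(8, Pow(Add(-3, f, Mul(2, Pow(f, 2))), -1)))
Function('s')(N, I) = 1 (Function('s')(N, I) = Pow(Add(1, 0), -1) = Pow(1, -1) = 1)
b = 0 (b = Add(1, Mul(-1, 1)) = Add(1, -1) = 0)
Add(Mul(1, b), 34) = Add(Mul(1, 0), 34) = Add(0, 34) = 34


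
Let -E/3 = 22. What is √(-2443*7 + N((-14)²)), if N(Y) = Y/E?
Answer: 7*I*√380127/33 ≈ 130.78*I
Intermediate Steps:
E = -66 (E = -3*22 = -66)
N(Y) = -Y/66 (N(Y) = Y/(-66) = Y*(-1/66) = -Y/66)
√(-2443*7 + N((-14)²)) = √(-2443*7 - 1/66*(-14)²) = √(-17101 - 1/66*196) = √(-17101 - 98/33) = √(-564431/33) = 7*I*√380127/33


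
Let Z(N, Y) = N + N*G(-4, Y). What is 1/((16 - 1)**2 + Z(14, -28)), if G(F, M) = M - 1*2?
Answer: -1/181 ≈ -0.0055249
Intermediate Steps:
G(F, M) = -2 + M (G(F, M) = M - 2 = -2 + M)
Z(N, Y) = N + N*(-2 + Y)
1/((16 - 1)**2 + Z(14, -28)) = 1/((16 - 1)**2 + 14*(-1 - 28)) = 1/(15**2 + 14*(-29)) = 1/(225 - 406) = 1/(-181) = -1/181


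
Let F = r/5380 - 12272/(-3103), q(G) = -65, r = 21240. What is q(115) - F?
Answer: -60852509/834707 ≈ -72.903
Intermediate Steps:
F = 6596554/834707 (F = 21240/5380 - 12272/(-3103) = 21240*(1/5380) - 12272*(-1/3103) = 1062/269 + 12272/3103 = 6596554/834707 ≈ 7.9028)
q(115) - F = -65 - 1*6596554/834707 = -65 - 6596554/834707 = -60852509/834707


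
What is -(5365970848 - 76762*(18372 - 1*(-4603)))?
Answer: -3602363898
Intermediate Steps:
-(5365970848 - 76762*(18372 - 1*(-4603))) = -(5365970848 - 76762*(18372 + 4603)) = -(5365970848 - 1763606950) = -76762/(1/((2891 - 22975) + 67013)) = -76762/(1/(-20084 + 67013)) = -76762/(1/46929) = -76762/1/46929 = -76762*46929 = -3602363898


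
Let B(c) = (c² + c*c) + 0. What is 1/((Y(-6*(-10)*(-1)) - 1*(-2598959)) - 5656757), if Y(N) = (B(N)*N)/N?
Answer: -1/3050598 ≈ -3.2780e-7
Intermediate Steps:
B(c) = 2*c² (B(c) = (c² + c²) + 0 = 2*c² + 0 = 2*c²)
Y(N) = 2*N² (Y(N) = ((2*N²)*N)/N = (2*N³)/N = 2*N²)
1/((Y(-6*(-10)*(-1)) - 1*(-2598959)) - 5656757) = 1/((2*(-6*(-10)*(-1))² - 1*(-2598959)) - 5656757) = 1/((2*(60*(-1))² + 2598959) - 5656757) = 1/((2*(-60)² + 2598959) - 5656757) = 1/((2*3600 + 2598959) - 5656757) = 1/((7200 + 2598959) - 5656757) = 1/(2606159 - 5656757) = 1/(-3050598) = -1/3050598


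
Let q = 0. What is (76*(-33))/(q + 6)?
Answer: -418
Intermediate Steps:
(76*(-33))/(q + 6) = (76*(-33))/(0 + 6) = -2508/6 = -2508*1/6 = -418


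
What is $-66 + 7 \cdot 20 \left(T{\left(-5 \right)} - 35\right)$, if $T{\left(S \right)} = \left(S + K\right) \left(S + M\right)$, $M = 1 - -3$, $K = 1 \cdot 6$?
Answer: $-5106$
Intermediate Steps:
$K = 6$
$M = 4$ ($M = 1 + 3 = 4$)
$T{\left(S \right)} = \left(4 + S\right) \left(6 + S\right)$ ($T{\left(S \right)} = \left(S + 6\right) \left(S + 4\right) = \left(6 + S\right) \left(4 + S\right) = \left(4 + S\right) \left(6 + S\right)$)
$-66 + 7 \cdot 20 \left(T{\left(-5 \right)} - 35\right) = -66 + 7 \cdot 20 \left(\left(24 + \left(-5\right)^{2} + 10 \left(-5\right)\right) - 35\right) = -66 + 140 \left(\left(24 + 25 - 50\right) - 35\right) = -66 + 140 \left(-1 - 35\right) = -66 + 140 \left(-36\right) = -66 - 5040 = -5106$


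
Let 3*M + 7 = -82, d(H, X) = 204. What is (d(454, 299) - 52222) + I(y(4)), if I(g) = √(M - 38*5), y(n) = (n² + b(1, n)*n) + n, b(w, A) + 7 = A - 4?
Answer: -52018 + I*√1977/3 ≈ -52018.0 + 14.821*I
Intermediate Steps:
b(w, A) = -11 + A (b(w, A) = -7 + (A - 4) = -7 + (-4 + A) = -11 + A)
M = -89/3 (M = -7/3 + (⅓)*(-82) = -7/3 - 82/3 = -89/3 ≈ -29.667)
y(n) = n + n² + n*(-11 + n) (y(n) = (n² + (-11 + n)*n) + n = (n² + n*(-11 + n)) + n = n + n² + n*(-11 + n))
I(g) = I*√1977/3 (I(g) = √(-89/3 - 38*5) = √(-89/3 - 190) = √(-659/3) = I*√1977/3)
(d(454, 299) - 52222) + I(y(4)) = (204 - 52222) + I*√1977/3 = -52018 + I*√1977/3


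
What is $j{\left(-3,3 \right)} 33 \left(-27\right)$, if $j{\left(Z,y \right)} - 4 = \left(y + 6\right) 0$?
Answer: $-3564$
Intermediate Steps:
$j{\left(Z,y \right)} = 4$ ($j{\left(Z,y \right)} = 4 + \left(y + 6\right) 0 = 4 + \left(6 + y\right) 0 = 4 + 0 = 4$)
$j{\left(-3,3 \right)} 33 \left(-27\right) = 4 \cdot 33 \left(-27\right) = 132 \left(-27\right) = -3564$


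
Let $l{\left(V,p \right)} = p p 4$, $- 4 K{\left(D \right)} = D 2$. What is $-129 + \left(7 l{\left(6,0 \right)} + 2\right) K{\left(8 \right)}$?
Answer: $-137$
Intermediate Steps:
$K{\left(D \right)} = - \frac{D}{2}$ ($K{\left(D \right)} = - \frac{D 2}{4} = - \frac{2 D}{4} = - \frac{D}{2}$)
$l{\left(V,p \right)} = 4 p^{2}$ ($l{\left(V,p \right)} = p^{2} \cdot 4 = 4 p^{2}$)
$-129 + \left(7 l{\left(6,0 \right)} + 2\right) K{\left(8 \right)} = -129 + \left(7 \cdot 4 \cdot 0^{2} + 2\right) \left(\left(- \frac{1}{2}\right) 8\right) = -129 + \left(7 \cdot 4 \cdot 0 + 2\right) \left(-4\right) = -129 + \left(7 \cdot 0 + 2\right) \left(-4\right) = -129 + \left(0 + 2\right) \left(-4\right) = -129 + 2 \left(-4\right) = -129 - 8 = -137$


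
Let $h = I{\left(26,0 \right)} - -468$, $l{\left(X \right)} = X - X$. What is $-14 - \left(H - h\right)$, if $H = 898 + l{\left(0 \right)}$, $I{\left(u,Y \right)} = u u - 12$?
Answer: $220$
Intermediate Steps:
$l{\left(X \right)} = 0$
$I{\left(u,Y \right)} = -12 + u^{2}$ ($I{\left(u,Y \right)} = u^{2} - 12 = -12 + u^{2}$)
$H = 898$ ($H = 898 + 0 = 898$)
$h = 1132$ ($h = \left(-12 + 26^{2}\right) - -468 = \left(-12 + 676\right) + 468 = 664 + 468 = 1132$)
$-14 - \left(H - h\right) = -14 - \left(898 - 1132\right) = -14 - -234 = -14 + 234 = 220$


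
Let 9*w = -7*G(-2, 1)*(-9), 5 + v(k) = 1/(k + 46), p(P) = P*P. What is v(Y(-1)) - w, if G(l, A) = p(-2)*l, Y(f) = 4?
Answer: 2551/50 ≈ 51.020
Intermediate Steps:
p(P) = P²
G(l, A) = 4*l (G(l, A) = (-2)²*l = 4*l)
v(k) = -5 + 1/(46 + k) (v(k) = -5 + 1/(k + 46) = -5 + 1/(46 + k))
w = -56 (w = (-28*(-2)*(-9))/9 = (-7*(-8)*(-9))/9 = (56*(-9))/9 = (⅑)*(-504) = -56)
v(Y(-1)) - w = (-229 - 5*4)/(46 + 4) - 1*(-56) = (-229 - 20)/50 + 56 = (1/50)*(-249) + 56 = -249/50 + 56 = 2551/50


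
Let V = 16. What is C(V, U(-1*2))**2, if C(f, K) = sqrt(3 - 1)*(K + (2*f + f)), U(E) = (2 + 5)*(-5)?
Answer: 338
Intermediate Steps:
U(E) = -35 (U(E) = 7*(-5) = -35)
C(f, K) = sqrt(2)*(K + 3*f)
C(V, U(-1*2))**2 = (sqrt(2)*(-35 + 3*16))**2 = (sqrt(2)*(-35 + 48))**2 = (sqrt(2)*13)**2 = (13*sqrt(2))**2 = 338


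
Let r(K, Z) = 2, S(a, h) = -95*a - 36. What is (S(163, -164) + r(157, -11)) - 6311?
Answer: -21830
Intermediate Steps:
S(a, h) = -36 - 95*a
(S(163, -164) + r(157, -11)) - 6311 = ((-36 - 95*163) + 2) - 6311 = ((-36 - 15485) + 2) - 6311 = (-15521 + 2) - 6311 = -15519 - 6311 = -21830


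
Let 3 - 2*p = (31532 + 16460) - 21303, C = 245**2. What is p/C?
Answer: -13343/60025 ≈ -0.22229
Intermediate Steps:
C = 60025
p = -13343 (p = 3/2 - ((31532 + 16460) - 21303)/2 = 3/2 - (47992 - 21303)/2 = 3/2 - 1/2*26689 = 3/2 - 26689/2 = -13343)
p/C = -13343/60025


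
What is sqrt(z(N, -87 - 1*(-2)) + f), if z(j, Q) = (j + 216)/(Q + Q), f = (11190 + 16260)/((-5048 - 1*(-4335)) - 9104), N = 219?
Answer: I*sqrt(596587787862)/333778 ≈ 2.3141*I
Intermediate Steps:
f = -27450/9817 (f = 27450/((-5048 + 4335) - 9104) = 27450/(-713 - 9104) = 27450/(-9817) = 27450*(-1/9817) = -27450/9817 ≈ -2.7962)
z(j, Q) = (216 + j)/(2*Q) (z(j, Q) = (216 + j)/((2*Q)) = (216 + j)*(1/(2*Q)) = (216 + j)/(2*Q))
sqrt(z(N, -87 - 1*(-2)) + f) = sqrt((216 + 219)/(2*(-87 - 1*(-2))) - 27450/9817) = sqrt((1/2)*435/(-87 + 2) - 27450/9817) = sqrt((1/2)*435/(-85) - 27450/9817) = sqrt((1/2)*(-1/85)*435 - 27450/9817) = sqrt(-87/34 - 27450/9817) = sqrt(-1787379/333778) = I*sqrt(596587787862)/333778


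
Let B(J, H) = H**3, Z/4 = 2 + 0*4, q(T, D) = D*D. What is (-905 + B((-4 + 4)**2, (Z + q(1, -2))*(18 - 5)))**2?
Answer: 14405903751121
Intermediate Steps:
q(T, D) = D**2
Z = 8 (Z = 4*(2 + 0*4) = 4*(2 + 0) = 4*2 = 8)
(-905 + B((-4 + 4)**2, (Z + q(1, -2))*(18 - 5)))**2 = (-905 + ((8 + (-2)**2)*(18 - 5))**3)**2 = (-905 + ((8 + 4)*13)**3)**2 = (-905 + (12*13)**3)**2 = (-905 + 156**3)**2 = (-905 + 3796416)**2 = 3795511**2 = 14405903751121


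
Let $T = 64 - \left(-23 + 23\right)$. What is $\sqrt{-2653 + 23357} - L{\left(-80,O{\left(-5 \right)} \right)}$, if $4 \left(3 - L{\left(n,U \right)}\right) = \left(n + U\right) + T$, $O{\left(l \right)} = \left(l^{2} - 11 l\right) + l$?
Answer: $\frac{47}{4} + 4 \sqrt{1294} \approx 155.64$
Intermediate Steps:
$T = 64$ ($T = 64 - 0 = 64 + 0 = 64$)
$O{\left(l \right)} = l^{2} - 10 l$
$L{\left(n,U \right)} = -13 - \frac{U}{4} - \frac{n}{4}$ ($L{\left(n,U \right)} = 3 - \frac{\left(n + U\right) + 64}{4} = 3 - \frac{\left(U + n\right) + 64}{4} = 3 - \frac{64 + U + n}{4} = 3 - \left(16 + \frac{U}{4} + \frac{n}{4}\right) = -13 - \frac{U}{4} - \frac{n}{4}$)
$\sqrt{-2653 + 23357} - L{\left(-80,O{\left(-5 \right)} \right)} = \sqrt{-2653 + 23357} - \left(-13 - \frac{\left(-5\right) \left(-10 - 5\right)}{4} - -20\right) = \sqrt{20704} - \left(-13 - \frac{\left(-5\right) \left(-15\right)}{4} + 20\right) = 4 \sqrt{1294} - \left(-13 - \frac{75}{4} + 20\right) = 4 \sqrt{1294} - - \frac{47}{4} = 4 \sqrt{1294} + \frac{47}{4} = \frac{47}{4} + 4 \sqrt{1294}$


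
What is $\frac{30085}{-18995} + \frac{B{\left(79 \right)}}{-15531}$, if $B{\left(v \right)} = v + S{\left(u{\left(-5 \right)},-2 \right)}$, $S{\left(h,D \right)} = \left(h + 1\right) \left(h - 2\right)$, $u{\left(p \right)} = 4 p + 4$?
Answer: $- \frac{94775878}{59002269} \approx -1.6063$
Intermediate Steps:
$u{\left(p \right)} = 4 + 4 p$
$S{\left(h,D \right)} = \left(1 + h\right) \left(-2 + h\right)$
$B{\left(v \right)} = 270 + v$ ($B{\left(v \right)} = v - \left(6 - 20 - \left(4 + 4 \left(-5\right)\right)^{2}\right) = v - \left(-14 - \left(4 - 20\right)^{2}\right) = v - \left(-14 - 256\right) = v + \left(-2 + 256 + 16\right) = v + 270 = 270 + v$)
$\frac{30085}{-18995} + \frac{B{\left(79 \right)}}{-15531} = \frac{30085}{-18995} + \frac{270 + 79}{-15531} = 30085 \left(- \frac{1}{18995}\right) + 349 \left(- \frac{1}{15531}\right) = - \frac{6017}{3799} - \frac{349}{15531} = - \frac{94775878}{59002269}$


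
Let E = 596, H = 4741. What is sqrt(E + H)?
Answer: 3*sqrt(593) ≈ 73.055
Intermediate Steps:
sqrt(E + H) = sqrt(596 + 4741) = sqrt(5337) = 3*sqrt(593)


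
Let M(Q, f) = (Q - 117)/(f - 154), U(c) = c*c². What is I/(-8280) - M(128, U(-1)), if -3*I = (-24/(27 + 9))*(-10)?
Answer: 41141/577530 ≈ 0.071236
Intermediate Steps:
U(c) = c³
M(Q, f) = (-117 + Q)/(-154 + f)
I = -20/9 (I = --24/(27 + 9)*(-10)/3 = --24/36*(-10)/3 = -(1/36)*(-24)*(-10)/3 = -(-2)*(-10)/9 = -⅓*20/3 = -20/9 ≈ -2.2222)
I/(-8280) - M(128, U(-1)) = -20/9/(-8280) - (-117 + 128)/(-154 + (-1)³) = -20/9*(-1/8280) - 11/(-154 - 1) = 1/3726 - 11/(-155) = 1/3726 - (-1)*11/155 = 1/3726 - 1*(-11/155) = 1/3726 + 11/155 = 41141/577530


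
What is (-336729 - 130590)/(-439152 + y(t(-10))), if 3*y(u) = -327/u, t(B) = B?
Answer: 4673190/4391411 ≈ 1.0642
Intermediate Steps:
y(u) = -109/u (y(u) = (-327/u)/3 = -109/u)
(-336729 - 130590)/(-439152 + y(t(-10))) = (-336729 - 130590)/(-439152 - 109/(-10)) = -467319/(-439152 - 109*(-⅒)) = -467319/(-439152 + 109/10) = -467319/(-4391411/10) = -467319*(-10/4391411) = 4673190/4391411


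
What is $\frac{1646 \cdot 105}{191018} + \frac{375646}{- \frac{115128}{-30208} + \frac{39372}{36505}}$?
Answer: $\frac{4945526346692299025}{64374224237643} \approx 76825.0$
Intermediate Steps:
$\frac{1646 \cdot 105}{191018} + \frac{375646}{- \frac{115128}{-30208} + \frac{39372}{36505}} = 172830 \cdot \frac{1}{191018} + \frac{375646}{\left(-115128\right) \left(- \frac{1}{30208}\right) + 39372 \cdot \frac{1}{36505}} = \frac{86415}{95509} + \frac{375646}{\frac{14391}{3776} + \frac{39372}{36505}} = \frac{86415}{95509} + \frac{375646}{\frac{674012127}{137842880}} = \frac{86415}{95509} + 375646 \cdot \frac{137842880}{674012127} = \frac{86415}{95509} + \frac{51780126500480}{674012127} = \frac{4945526346692299025}{64374224237643}$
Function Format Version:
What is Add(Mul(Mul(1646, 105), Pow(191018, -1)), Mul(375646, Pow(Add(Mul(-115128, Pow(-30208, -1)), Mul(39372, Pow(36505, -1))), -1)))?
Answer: Rational(4945526346692299025, 64374224237643) ≈ 76825.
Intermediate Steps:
Add(Mul(Mul(1646, 105), Pow(191018, -1)), Mul(375646, Pow(Add(Mul(-115128, Pow(-30208, -1)), Mul(39372, Pow(36505, -1))), -1))) = Add(Mul(172830, Rational(1, 191018)), Mul(375646, Pow(Add(Mul(-115128, Rational(-1, 30208)), Mul(39372, Rational(1, 36505))), -1))) = Add(Rational(86415, 95509), Mul(375646, Pow(Add(Rational(14391, 3776), Rational(39372, 36505)), -1))) = Add(Rational(86415, 95509), Mul(375646, Pow(Rational(674012127, 137842880), -1))) = Add(Rational(86415, 95509), Mul(375646, Rational(137842880, 674012127))) = Add(Rational(86415, 95509), Rational(51780126500480, 674012127)) = Rational(4945526346692299025, 64374224237643)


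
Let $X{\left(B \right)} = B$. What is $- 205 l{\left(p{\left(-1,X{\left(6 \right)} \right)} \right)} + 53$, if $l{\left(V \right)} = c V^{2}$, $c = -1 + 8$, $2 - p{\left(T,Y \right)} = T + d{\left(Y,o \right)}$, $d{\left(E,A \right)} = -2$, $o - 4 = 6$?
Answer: $-35822$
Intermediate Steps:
$o = 10$ ($o = 4 + 6 = 10$)
$p{\left(T,Y \right)} = 4 - T$ ($p{\left(T,Y \right)} = 2 - \left(T - 2\right) = 2 - \left(-2 + T\right) = 4 - T$)
$c = 7$
$l{\left(V \right)} = 7 V^{2}$
$- 205 l{\left(p{\left(-1,X{\left(6 \right)} \right)} \right)} + 53 = - 205 \cdot 7 \left(4 - -1\right)^{2} + 53 = - 205 \cdot 7 \left(4 + 1\right)^{2} + 53 = - 205 \cdot 7 \cdot 5^{2} + 53 = - 205 \cdot 7 \cdot 25 + 53 = \left(-205\right) 175 + 53 = -35875 + 53 = -35822$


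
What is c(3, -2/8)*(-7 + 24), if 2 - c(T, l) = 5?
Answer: -51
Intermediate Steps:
c(T, l) = -3 (c(T, l) = 2 - 1*5 = 2 - 5 = -3)
c(3, -2/8)*(-7 + 24) = -3*(-7 + 24) = -3*17 = -51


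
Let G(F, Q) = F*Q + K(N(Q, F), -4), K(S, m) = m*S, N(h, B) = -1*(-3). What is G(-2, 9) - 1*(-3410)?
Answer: 3380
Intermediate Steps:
N(h, B) = 3
K(S, m) = S*m
G(F, Q) = -12 + F*Q (G(F, Q) = F*Q + 3*(-4) = F*Q - 12 = -12 + F*Q)
G(-2, 9) - 1*(-3410) = (-12 - 2*9) - 1*(-3410) = (-12 - 18) + 3410 = -30 + 3410 = 3380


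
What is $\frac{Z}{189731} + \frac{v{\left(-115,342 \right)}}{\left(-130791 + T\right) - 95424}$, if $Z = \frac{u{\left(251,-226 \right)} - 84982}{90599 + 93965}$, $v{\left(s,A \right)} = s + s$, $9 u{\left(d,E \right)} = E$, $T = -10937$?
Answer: $\frac{9038101746269}{9342532207322064} \approx 0.00096741$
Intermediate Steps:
$u{\left(d,E \right)} = \frac{E}{9}$
$v{\left(s,A \right)} = 2 s$
$Z = - \frac{191266}{415269}$ ($Z = \frac{\frac{1}{9} \left(-226\right) - 84982}{90599 + 93965} = \frac{- \frac{226}{9} - 84982}{184564} = \left(- \frac{765064}{9}\right) \frac{1}{184564} = - \frac{191266}{415269} \approx -0.46058$)
$\frac{Z}{189731} + \frac{v{\left(-115,342 \right)}}{\left(-130791 + T\right) - 95424} = - \frac{191266}{415269 \cdot 189731} + \frac{2 \left(-115\right)}{\left(-130791 - 10937\right) - 95424} = \left(- \frac{191266}{415269}\right) \frac{1}{189731} - \frac{230}{-141728 - 95424} = - \frac{191266}{78789402639} - \frac{230}{-237152} = - \frac{191266}{78789402639} - - \frac{115}{118576} = - \frac{191266}{78789402639} + \frac{115}{118576} = \frac{9038101746269}{9342532207322064}$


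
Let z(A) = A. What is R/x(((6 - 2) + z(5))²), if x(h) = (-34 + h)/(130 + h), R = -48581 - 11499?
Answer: -12676880/47 ≈ -2.6972e+5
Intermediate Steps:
R = -60080
x(h) = (-34 + h)/(130 + h)
R/x(((6 - 2) + z(5))²) = -60080*(130 + ((6 - 2) + 5)²)/(-34 + ((6 - 2) + 5)²) = -60080*(130 + (4 + 5)²)/(-34 + (4 + 5)²) = -60080*(130 + 9²)/(-34 + 9²) = -60080*(130 + 81)/(-34 + 81) = -60080/(47/211) = -60080/((1/211)*47) = -60080/47/211 = -60080*211/47 = -12676880/47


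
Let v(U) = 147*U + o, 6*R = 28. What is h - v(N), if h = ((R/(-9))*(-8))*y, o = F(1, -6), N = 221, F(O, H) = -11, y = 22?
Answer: -874388/27 ≈ -32385.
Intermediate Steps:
R = 14/3 (R = (⅙)*28 = 14/3 ≈ 4.6667)
o = -11
v(U) = -11 + 147*U (v(U) = 147*U - 11 = -11 + 147*U)
h = 2464/27 (h = (((14/3)/(-9))*(-8))*22 = (((14/3)*(-⅑))*(-8))*22 = -14/27*(-8)*22 = (112/27)*22 = 2464/27 ≈ 91.259)
h - v(N) = 2464/27 - (-11 + 147*221) = 2464/27 - (-11 + 32487) = 2464/27 - 1*32476 = 2464/27 - 32476 = -874388/27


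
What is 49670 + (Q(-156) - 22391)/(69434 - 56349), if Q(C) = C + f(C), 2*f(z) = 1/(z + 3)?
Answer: 198872277317/4004010 ≈ 49668.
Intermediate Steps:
f(z) = 1/(2*(3 + z)) (f(z) = 1/(2*(z + 3)) = 1/(2*(3 + z)))
Q(C) = C + 1/(2*(3 + C))
49670 + (Q(-156) - 22391)/(69434 - 56349) = 49670 + ((½ - 156*(3 - 156))/(3 - 156) - 22391)/(69434 - 56349) = 49670 + ((½ - 156*(-153))/(-153) - 22391)/13085 = 49670 + (-(½ + 23868)/153 - 22391)*(1/13085) = 49670 + (-1/153*47737/2 - 22391)*(1/13085) = 49670 + (-47737/306 - 22391)*(1/13085) = 49670 - 6899383/306*1/13085 = 49670 - 6899383/4004010 = 198872277317/4004010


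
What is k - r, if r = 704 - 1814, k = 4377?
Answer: 5487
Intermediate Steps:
r = -1110
k - r = 4377 - 1*(-1110) = 4377 + 1110 = 5487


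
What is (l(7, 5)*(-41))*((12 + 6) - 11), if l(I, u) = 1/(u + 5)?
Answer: -287/10 ≈ -28.700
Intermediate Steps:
l(I, u) = 1/(5 + u)
(l(7, 5)*(-41))*((12 + 6) - 11) = (-41/(5 + 5))*((12 + 6) - 11) = (-41/10)*(18 - 11) = ((⅒)*(-41))*7 = -41/10*7 = -287/10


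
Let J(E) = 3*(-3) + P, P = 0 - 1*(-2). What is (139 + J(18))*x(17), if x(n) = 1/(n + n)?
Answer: 66/17 ≈ 3.8824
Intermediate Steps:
P = 2 (P = 0 + 2 = 2)
x(n) = 1/(2*n)
J(E) = -7 (J(E) = 3*(-3) + 2 = -9 + 2 = -7)
(139 + J(18))*x(17) = (139 - 7)*((1/2)/17) = 132*((1/2)*(1/17)) = 132*(1/34) = 66/17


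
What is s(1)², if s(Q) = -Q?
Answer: 1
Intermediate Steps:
s(1)² = (-1*1)² = (-1)² = 1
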